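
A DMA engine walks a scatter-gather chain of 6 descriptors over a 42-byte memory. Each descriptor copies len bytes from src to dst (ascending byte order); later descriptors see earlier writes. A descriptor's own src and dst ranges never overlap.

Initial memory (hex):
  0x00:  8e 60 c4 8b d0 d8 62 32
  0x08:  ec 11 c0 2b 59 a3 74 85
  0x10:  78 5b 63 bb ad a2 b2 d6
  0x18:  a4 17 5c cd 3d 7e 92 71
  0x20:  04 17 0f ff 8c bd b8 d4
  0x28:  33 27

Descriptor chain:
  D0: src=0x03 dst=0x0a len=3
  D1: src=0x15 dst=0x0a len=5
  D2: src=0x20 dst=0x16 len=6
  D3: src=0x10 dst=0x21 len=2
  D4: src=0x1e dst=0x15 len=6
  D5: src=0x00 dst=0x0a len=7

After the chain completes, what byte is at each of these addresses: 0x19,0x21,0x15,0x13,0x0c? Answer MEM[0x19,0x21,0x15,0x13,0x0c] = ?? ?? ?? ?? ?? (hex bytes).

[0] 0x03->0x0a len=3 : 8b d0 d8
[1] 0x15->0x0a len=5 : a2 b2 d6 a4 17
[2] 0x20->0x16 len=6 : 04 17 0f ff 8c bd
[3] 0x10->0x21 len=2 : 78 5b
[4] 0x1e->0x15 len=6 : 92 71 04 78 5b ff
[5] 0x00->0x0a len=7 : 8e 60 c4 8b d0 d8 62
query mem[0x19]=0x5b, mem[0x21]=0x78, mem[0x15]=0x92, mem[0x13]=0xbb, mem[0x0c]=0xc4

MEM[0x19,0x21,0x15,0x13,0x0c] = 5b 78 92 bb c4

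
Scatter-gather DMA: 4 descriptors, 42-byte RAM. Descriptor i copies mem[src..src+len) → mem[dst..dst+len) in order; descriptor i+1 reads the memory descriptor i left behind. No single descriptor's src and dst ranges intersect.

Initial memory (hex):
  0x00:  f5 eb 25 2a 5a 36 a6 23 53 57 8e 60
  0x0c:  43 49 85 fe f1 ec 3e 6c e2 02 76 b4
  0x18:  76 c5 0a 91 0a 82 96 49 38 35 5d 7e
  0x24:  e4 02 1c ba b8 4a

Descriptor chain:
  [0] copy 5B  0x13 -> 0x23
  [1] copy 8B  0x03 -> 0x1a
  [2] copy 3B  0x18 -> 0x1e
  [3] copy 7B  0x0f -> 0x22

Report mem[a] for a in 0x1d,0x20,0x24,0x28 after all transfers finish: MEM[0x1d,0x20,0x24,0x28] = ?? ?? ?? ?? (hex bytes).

#0 dst[0x23+5] := {0x6c,0xe2,0x02,0x76,0xb4}
#1 dst[0x1a+8] := {0x2a,0x5a,0x36,0xa6,0x23,0x53,0x57,0x8e}
#2 dst[0x1e+3] := {0x76,0xc5,0x2a}
#3 dst[0x22+7] := {0xfe,0xf1,0xec,0x3e,0x6c,0xe2,0x02}
query mem[0x1d]=0xa6, mem[0x20]=0x2a, mem[0x24]=0xec, mem[0x28]=0x02

MEM[0x1d,0x20,0x24,0x28] = a6 2a ec 02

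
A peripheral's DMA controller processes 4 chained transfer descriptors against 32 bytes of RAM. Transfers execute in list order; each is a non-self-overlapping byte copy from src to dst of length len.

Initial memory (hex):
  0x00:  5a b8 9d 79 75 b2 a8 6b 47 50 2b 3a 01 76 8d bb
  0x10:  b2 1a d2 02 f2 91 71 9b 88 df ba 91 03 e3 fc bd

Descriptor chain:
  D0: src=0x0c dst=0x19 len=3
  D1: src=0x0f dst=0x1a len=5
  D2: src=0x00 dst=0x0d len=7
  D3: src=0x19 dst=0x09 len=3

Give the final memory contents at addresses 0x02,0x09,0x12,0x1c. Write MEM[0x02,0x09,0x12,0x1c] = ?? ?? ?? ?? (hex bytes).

MEM[0x02,0x09,0x12,0x1c] = 9d 01 b2 1a

[0] 0x0c->0x19 len=3 : 01 76 8d
[1] 0x0f->0x1a len=5 : bb b2 1a d2 02
[2] 0x00->0x0d len=7 : 5a b8 9d 79 75 b2 a8
[3] 0x19->0x09 len=3 : 01 bb b2
query mem[0x02]=0x9d, mem[0x09]=0x01, mem[0x12]=0xb2, mem[0x1c]=0x1a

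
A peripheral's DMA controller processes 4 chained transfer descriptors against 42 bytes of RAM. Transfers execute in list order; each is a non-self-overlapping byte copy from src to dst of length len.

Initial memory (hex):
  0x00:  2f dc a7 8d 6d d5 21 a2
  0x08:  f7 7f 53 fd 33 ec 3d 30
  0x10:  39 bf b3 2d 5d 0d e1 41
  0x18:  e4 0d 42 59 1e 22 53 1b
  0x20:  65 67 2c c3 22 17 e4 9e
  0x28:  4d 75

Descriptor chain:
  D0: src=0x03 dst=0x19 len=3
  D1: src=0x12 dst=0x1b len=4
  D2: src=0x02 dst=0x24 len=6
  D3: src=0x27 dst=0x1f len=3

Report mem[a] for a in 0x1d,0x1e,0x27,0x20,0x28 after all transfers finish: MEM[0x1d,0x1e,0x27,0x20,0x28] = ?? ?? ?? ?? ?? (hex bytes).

MEM[0x1d,0x1e,0x27,0x20,0x28] = 5d 0d d5 21 21

[0] 0x03->0x19 len=3 : 8d 6d d5
[1] 0x12->0x1b len=4 : b3 2d 5d 0d
[2] 0x02->0x24 len=6 : a7 8d 6d d5 21 a2
[3] 0x27->0x1f len=3 : d5 21 a2
query mem[0x1d]=0x5d, mem[0x1e]=0x0d, mem[0x27]=0xd5, mem[0x20]=0x21, mem[0x28]=0x21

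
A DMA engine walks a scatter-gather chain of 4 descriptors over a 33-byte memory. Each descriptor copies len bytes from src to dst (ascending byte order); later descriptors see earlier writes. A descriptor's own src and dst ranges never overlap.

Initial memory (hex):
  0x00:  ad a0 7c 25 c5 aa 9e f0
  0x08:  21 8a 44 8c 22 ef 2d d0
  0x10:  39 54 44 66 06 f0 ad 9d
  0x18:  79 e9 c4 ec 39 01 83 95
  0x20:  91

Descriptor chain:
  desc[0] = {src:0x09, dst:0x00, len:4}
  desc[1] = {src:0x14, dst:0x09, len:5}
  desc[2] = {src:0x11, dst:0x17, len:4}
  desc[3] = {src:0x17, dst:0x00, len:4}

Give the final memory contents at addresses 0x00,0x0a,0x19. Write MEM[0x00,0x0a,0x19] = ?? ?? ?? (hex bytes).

#0 dst[0x00+4] := {0x8a,0x44,0x8c,0x22}
#1 dst[0x09+5] := {0x06,0xf0,0xad,0x9d,0x79}
#2 dst[0x17+4] := {0x54,0x44,0x66,0x06}
#3 dst[0x00+4] := {0x54,0x44,0x66,0x06}
query mem[0x00]=0x54, mem[0x0a]=0xf0, mem[0x19]=0x66

MEM[0x00,0x0a,0x19] = 54 f0 66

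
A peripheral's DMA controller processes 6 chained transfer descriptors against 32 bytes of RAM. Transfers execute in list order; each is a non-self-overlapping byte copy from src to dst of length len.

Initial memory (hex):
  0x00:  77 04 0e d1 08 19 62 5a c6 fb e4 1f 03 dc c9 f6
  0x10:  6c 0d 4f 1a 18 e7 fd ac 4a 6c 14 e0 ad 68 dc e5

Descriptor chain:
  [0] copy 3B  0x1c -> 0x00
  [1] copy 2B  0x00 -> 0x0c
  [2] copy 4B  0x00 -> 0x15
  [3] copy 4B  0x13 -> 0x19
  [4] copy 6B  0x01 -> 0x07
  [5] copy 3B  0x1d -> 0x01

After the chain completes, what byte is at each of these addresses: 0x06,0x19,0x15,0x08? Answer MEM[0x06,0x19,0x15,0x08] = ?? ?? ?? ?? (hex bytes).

[0] 0x1c->0x00 len=3 : ad 68 dc
[1] 0x00->0x0c len=2 : ad 68
[2] 0x00->0x15 len=4 : ad 68 dc d1
[3] 0x13->0x19 len=4 : 1a 18 ad 68
[4] 0x01->0x07 len=6 : 68 dc d1 08 19 62
[5] 0x1d->0x01 len=3 : 68 dc e5
query mem[0x06]=0x62, mem[0x19]=0x1a, mem[0x15]=0xad, mem[0x08]=0xdc

MEM[0x06,0x19,0x15,0x08] = 62 1a ad dc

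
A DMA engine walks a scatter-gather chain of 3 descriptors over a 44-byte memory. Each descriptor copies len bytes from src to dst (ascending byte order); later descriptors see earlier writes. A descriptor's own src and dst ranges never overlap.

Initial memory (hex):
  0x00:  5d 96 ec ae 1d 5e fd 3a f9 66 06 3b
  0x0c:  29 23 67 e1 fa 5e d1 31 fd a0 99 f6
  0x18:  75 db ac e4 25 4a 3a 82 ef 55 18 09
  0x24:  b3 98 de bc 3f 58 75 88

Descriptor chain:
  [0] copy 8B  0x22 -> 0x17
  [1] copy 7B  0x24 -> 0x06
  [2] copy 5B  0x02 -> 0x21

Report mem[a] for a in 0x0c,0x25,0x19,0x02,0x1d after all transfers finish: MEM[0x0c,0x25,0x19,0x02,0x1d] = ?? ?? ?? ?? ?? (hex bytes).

MEM[0x0c,0x25,0x19,0x02,0x1d] = 75 b3 b3 ec 3f

#0 dst[0x17+8] := {0x18,0x09,0xb3,0x98,0xde,0xbc,0x3f,0x58}
#1 dst[0x06+7] := {0xb3,0x98,0xde,0xbc,0x3f,0x58,0x75}
#2 dst[0x21+5] := {0xec,0xae,0x1d,0x5e,0xb3}
query mem[0x0c]=0x75, mem[0x25]=0xb3, mem[0x19]=0xb3, mem[0x02]=0xec, mem[0x1d]=0x3f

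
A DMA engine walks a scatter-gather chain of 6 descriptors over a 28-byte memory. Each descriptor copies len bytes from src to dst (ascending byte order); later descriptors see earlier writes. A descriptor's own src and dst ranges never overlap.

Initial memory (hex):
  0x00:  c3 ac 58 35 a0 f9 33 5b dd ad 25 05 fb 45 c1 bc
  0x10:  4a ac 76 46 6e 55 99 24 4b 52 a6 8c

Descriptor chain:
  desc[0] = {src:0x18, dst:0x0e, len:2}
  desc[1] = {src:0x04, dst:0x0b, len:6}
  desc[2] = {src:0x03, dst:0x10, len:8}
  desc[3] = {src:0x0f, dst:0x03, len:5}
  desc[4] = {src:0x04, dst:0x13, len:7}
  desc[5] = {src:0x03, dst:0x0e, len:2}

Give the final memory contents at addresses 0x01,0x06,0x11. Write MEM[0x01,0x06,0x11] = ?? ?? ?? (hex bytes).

D0: mem[0x0e..0x0f] <- [4b 52]
D1: mem[0x0b..0x10] <- [a0 f9 33 5b dd ad]
D2: mem[0x10..0x17] <- [35 a0 f9 33 5b dd ad 25]
D3: mem[0x03..0x07] <- [dd 35 a0 f9 33]
D4: mem[0x13..0x19] <- [35 a0 f9 33 dd ad 25]
D5: mem[0x0e..0x0f] <- [dd 35]
query mem[0x01]=0xac, mem[0x06]=0xf9, mem[0x11]=0xa0

MEM[0x01,0x06,0x11] = ac f9 a0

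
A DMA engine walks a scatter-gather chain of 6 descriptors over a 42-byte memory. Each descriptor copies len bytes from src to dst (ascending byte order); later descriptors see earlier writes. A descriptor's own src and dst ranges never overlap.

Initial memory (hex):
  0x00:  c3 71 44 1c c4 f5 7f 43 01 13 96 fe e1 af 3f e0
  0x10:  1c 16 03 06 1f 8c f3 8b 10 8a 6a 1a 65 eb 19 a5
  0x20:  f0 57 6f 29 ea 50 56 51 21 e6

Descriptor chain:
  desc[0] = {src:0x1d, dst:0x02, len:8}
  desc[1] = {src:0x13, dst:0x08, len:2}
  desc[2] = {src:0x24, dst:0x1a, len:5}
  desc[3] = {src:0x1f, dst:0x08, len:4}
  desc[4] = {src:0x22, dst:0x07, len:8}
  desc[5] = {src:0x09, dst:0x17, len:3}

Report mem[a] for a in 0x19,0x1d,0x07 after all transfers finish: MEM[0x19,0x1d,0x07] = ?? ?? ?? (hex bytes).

MEM[0x19,0x1d,0x07] = 56 51 6f

D0: mem[0x02..0x09] <- [eb 19 a5 f0 57 6f 29 ea]
D1: mem[0x08..0x09] <- [06 1f]
D2: mem[0x1a..0x1e] <- [ea 50 56 51 21]
D3: mem[0x08..0x0b] <- [a5 f0 57 6f]
D4: mem[0x07..0x0e] <- [6f 29 ea 50 56 51 21 e6]
D5: mem[0x17..0x19] <- [ea 50 56]
query mem[0x19]=0x56, mem[0x1d]=0x51, mem[0x07]=0x6f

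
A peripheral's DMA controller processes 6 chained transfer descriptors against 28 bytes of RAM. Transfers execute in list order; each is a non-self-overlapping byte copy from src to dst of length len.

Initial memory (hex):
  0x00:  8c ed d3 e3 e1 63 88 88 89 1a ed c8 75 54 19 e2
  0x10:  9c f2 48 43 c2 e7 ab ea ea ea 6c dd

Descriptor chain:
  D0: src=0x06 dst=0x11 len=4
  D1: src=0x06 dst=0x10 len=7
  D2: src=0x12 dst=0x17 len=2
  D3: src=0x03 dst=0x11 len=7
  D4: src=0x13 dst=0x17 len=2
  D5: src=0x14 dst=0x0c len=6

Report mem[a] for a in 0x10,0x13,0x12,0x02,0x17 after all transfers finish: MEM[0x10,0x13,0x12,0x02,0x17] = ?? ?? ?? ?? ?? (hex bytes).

MEM[0x10,0x13,0x12,0x02,0x17] = 88 63 e1 d3 63

#0 dst[0x11+4] := {0x88,0x88,0x89,0x1a}
#1 dst[0x10+7] := {0x88,0x88,0x89,0x1a,0xed,0xc8,0x75}
#2 dst[0x17+2] := {0x89,0x1a}
#3 dst[0x11+7] := {0xe3,0xe1,0x63,0x88,0x88,0x89,0x1a}
#4 dst[0x17+2] := {0x63,0x88}
#5 dst[0x0c+6] := {0x88,0x88,0x89,0x63,0x88,0xea}
query mem[0x10]=0x88, mem[0x13]=0x63, mem[0x12]=0xe1, mem[0x02]=0xd3, mem[0x17]=0x63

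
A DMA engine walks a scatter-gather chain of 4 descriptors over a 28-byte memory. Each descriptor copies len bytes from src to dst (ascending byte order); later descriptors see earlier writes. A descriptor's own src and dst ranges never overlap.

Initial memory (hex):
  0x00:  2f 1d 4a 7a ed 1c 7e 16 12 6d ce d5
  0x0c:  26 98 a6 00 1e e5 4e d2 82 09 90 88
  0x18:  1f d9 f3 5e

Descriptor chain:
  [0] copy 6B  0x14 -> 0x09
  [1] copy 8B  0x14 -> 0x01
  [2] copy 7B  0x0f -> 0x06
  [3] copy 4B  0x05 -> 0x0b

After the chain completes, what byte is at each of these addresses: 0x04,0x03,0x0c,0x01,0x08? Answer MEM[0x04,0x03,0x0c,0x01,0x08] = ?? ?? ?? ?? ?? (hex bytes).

  after D0: wrote 6B at 0x09 = 820990881fd9
  after D1: wrote 8B at 0x01 = 820990881fd9f35e
  after D2: wrote 7B at 0x06 = 001ee54ed28209
  after D3: wrote 4B at 0x0b = 1f001ee5
query mem[0x04]=0x88, mem[0x03]=0x90, mem[0x0c]=0x00, mem[0x01]=0x82, mem[0x08]=0xe5

MEM[0x04,0x03,0x0c,0x01,0x08] = 88 90 00 82 e5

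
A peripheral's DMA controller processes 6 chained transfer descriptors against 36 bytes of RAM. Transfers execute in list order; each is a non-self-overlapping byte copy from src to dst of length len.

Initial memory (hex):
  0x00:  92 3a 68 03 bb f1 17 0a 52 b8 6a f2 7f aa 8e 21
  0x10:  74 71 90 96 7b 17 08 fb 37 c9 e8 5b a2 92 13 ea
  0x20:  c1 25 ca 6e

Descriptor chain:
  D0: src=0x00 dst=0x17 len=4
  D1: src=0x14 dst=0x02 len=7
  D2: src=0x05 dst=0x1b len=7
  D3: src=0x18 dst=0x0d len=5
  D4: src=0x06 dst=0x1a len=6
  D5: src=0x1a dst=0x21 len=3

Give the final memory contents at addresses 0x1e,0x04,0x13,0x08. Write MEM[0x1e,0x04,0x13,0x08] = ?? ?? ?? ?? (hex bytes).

MEM[0x1e,0x04,0x13,0x08] = 6a 08 96 03

[0] 0x00->0x17 len=4 : 92 3a 68 03
[1] 0x14->0x02 len=7 : 7b 17 08 92 3a 68 03
[2] 0x05->0x1b len=7 : 92 3a 68 03 b8 6a f2
[3] 0x18->0x0d len=5 : 3a 68 03 92 3a
[4] 0x06->0x1a len=6 : 3a 68 03 b8 6a f2
[5] 0x1a->0x21 len=3 : 3a 68 03
query mem[0x1e]=0x6a, mem[0x04]=0x08, mem[0x13]=0x96, mem[0x08]=0x03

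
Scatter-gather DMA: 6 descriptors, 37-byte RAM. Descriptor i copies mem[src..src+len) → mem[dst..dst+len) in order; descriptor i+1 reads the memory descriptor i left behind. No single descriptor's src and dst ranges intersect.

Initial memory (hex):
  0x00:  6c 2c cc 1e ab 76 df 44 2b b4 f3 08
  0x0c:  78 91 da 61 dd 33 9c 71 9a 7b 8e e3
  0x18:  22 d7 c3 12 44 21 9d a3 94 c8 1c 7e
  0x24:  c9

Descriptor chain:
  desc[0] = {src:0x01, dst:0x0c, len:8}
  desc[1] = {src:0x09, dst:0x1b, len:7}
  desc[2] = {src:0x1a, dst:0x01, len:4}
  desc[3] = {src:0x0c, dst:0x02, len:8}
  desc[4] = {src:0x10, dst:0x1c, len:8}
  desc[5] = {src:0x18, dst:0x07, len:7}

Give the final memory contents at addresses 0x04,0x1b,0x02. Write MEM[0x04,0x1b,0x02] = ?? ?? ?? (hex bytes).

MEM[0x04,0x1b,0x02] = 1e b4 2c

#0 dst[0x0c+8] := {0x2c,0xcc,0x1e,0xab,0x76,0xdf,0x44,0x2b}
#1 dst[0x1b+7] := {0xb4,0xf3,0x08,0x2c,0xcc,0x1e,0xab}
#2 dst[0x01+4] := {0xc3,0xb4,0xf3,0x08}
#3 dst[0x02+8] := {0x2c,0xcc,0x1e,0xab,0x76,0xdf,0x44,0x2b}
#4 dst[0x1c+8] := {0x76,0xdf,0x44,0x2b,0x9a,0x7b,0x8e,0xe3}
#5 dst[0x07+7] := {0x22,0xd7,0xc3,0xb4,0x76,0xdf,0x44}
query mem[0x04]=0x1e, mem[0x1b]=0xb4, mem[0x02]=0x2c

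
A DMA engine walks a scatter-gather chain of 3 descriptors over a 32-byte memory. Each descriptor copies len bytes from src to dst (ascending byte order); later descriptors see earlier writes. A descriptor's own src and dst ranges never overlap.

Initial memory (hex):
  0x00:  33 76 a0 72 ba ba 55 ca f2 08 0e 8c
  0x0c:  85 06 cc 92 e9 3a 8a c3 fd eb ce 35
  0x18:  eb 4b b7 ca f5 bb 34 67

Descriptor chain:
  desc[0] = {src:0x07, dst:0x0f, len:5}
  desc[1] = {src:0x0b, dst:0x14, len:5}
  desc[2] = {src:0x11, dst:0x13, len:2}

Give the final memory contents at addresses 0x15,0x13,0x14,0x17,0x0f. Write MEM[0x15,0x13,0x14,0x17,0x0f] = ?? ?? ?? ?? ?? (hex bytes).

#0 dst[0x0f+5] := {0xca,0xf2,0x08,0x0e,0x8c}
#1 dst[0x14+5] := {0x8c,0x85,0x06,0xcc,0xca}
#2 dst[0x13+2] := {0x08,0x0e}
query mem[0x15]=0x85, mem[0x13]=0x08, mem[0x14]=0x0e, mem[0x17]=0xcc, mem[0x0f]=0xca

MEM[0x15,0x13,0x14,0x17,0x0f] = 85 08 0e cc ca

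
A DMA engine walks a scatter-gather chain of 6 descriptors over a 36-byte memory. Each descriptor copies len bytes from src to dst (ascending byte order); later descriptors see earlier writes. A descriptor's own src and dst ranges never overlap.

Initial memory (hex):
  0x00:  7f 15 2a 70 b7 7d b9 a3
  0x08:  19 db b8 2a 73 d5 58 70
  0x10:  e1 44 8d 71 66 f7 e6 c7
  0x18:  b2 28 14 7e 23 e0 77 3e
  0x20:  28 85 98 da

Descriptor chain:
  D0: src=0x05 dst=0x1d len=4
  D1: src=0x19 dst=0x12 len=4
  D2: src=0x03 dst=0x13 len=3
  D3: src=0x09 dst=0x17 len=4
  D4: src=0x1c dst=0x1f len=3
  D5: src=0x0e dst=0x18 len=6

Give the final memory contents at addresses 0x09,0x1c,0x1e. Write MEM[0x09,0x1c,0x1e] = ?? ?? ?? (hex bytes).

D0: mem[0x1d..0x20] <- [7d b9 a3 19]
D1: mem[0x12..0x15] <- [28 14 7e 23]
D2: mem[0x13..0x15] <- [70 b7 7d]
D3: mem[0x17..0x1a] <- [db b8 2a 73]
D4: mem[0x1f..0x21] <- [23 7d b9]
D5: mem[0x18..0x1d] <- [58 70 e1 44 28 70]
query mem[0x09]=0xdb, mem[0x1c]=0x28, mem[0x1e]=0xb9

MEM[0x09,0x1c,0x1e] = db 28 b9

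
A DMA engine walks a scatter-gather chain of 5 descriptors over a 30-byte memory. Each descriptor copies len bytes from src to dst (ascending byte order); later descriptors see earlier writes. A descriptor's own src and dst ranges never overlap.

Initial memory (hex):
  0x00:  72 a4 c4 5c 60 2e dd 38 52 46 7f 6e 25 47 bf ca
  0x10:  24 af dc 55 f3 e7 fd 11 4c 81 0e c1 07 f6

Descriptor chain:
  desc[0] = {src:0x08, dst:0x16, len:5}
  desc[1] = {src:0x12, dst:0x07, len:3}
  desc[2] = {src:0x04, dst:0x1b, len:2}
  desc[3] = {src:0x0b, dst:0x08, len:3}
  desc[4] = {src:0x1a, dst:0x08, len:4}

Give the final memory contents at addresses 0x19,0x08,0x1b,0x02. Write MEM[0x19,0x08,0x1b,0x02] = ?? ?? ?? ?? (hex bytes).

[0] 0x08->0x16 len=5 : 52 46 7f 6e 25
[1] 0x12->0x07 len=3 : dc 55 f3
[2] 0x04->0x1b len=2 : 60 2e
[3] 0x0b->0x08 len=3 : 6e 25 47
[4] 0x1a->0x08 len=4 : 25 60 2e f6
query mem[0x19]=0x6e, mem[0x08]=0x25, mem[0x1b]=0x60, mem[0x02]=0xc4

MEM[0x19,0x08,0x1b,0x02] = 6e 25 60 c4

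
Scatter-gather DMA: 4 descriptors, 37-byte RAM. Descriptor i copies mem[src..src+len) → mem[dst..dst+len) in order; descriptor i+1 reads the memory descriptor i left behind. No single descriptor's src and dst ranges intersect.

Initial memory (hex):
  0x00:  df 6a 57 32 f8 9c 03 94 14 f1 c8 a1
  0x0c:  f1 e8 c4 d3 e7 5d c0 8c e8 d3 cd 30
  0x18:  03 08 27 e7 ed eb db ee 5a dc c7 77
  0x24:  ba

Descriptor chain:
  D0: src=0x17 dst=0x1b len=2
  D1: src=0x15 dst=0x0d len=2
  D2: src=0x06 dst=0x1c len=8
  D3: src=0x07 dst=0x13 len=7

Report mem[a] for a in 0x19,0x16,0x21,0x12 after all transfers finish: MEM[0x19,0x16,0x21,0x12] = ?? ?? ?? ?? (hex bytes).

  after D0: wrote 2B at 0x1b = 3003
  after D1: wrote 2B at 0x0d = d3cd
  after D2: wrote 8B at 0x1c = 039414f1c8a1f1d3
  after D3: wrote 7B at 0x13 = 9414f1c8a1f1d3
query mem[0x19]=0xd3, mem[0x16]=0xc8, mem[0x21]=0xa1, mem[0x12]=0xc0

MEM[0x19,0x16,0x21,0x12] = d3 c8 a1 c0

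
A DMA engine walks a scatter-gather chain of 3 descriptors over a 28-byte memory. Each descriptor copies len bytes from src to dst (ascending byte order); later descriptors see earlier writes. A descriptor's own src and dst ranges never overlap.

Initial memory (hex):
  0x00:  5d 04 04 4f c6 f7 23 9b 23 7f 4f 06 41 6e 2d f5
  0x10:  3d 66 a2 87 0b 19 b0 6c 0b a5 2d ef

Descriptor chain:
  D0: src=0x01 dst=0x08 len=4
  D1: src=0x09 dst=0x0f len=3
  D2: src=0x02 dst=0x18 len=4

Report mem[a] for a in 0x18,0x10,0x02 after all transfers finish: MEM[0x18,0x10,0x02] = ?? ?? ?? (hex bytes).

D0: mem[0x08..0x0b] <- [04 04 4f c6]
D1: mem[0x0f..0x11] <- [04 4f c6]
D2: mem[0x18..0x1b] <- [04 4f c6 f7]
query mem[0x18]=0x04, mem[0x10]=0x4f, mem[0x02]=0x04

MEM[0x18,0x10,0x02] = 04 4f 04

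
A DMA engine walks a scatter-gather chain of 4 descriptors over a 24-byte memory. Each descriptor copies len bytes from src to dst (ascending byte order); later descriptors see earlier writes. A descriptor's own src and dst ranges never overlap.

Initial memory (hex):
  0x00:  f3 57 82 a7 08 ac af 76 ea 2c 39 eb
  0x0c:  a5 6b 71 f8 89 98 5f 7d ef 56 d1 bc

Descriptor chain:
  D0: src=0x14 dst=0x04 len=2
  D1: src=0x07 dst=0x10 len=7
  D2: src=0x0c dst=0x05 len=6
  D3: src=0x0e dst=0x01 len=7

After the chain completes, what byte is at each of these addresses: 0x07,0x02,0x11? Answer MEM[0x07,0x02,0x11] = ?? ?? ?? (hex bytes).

MEM[0x07,0x02,0x11] = eb f8 ea

D0: mem[0x04..0x05] <- [ef 56]
D1: mem[0x10..0x16] <- [76 ea 2c 39 eb a5 6b]
D2: mem[0x05..0x0a] <- [a5 6b 71 f8 76 ea]
D3: mem[0x01..0x07] <- [71 f8 76 ea 2c 39 eb]
query mem[0x07]=0xeb, mem[0x02]=0xf8, mem[0x11]=0xea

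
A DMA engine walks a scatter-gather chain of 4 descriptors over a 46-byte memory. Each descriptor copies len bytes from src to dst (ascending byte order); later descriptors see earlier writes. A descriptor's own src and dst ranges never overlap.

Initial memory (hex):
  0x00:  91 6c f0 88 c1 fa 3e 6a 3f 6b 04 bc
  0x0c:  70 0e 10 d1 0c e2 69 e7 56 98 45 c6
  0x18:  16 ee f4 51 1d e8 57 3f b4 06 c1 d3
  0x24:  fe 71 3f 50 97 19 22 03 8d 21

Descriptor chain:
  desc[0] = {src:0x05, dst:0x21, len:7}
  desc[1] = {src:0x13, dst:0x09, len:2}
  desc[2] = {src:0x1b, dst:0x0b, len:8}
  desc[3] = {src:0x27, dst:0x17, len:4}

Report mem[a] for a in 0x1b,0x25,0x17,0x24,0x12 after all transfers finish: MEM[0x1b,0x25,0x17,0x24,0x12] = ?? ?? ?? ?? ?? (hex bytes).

#0 dst[0x21+7] := {0xfa,0x3e,0x6a,0x3f,0x6b,0x04,0xbc}
#1 dst[0x09+2] := {0xe7,0x56}
#2 dst[0x0b+8] := {0x51,0x1d,0xe8,0x57,0x3f,0xb4,0xfa,0x3e}
#3 dst[0x17+4] := {0xbc,0x97,0x19,0x22}
query mem[0x1b]=0x51, mem[0x25]=0x6b, mem[0x17]=0xbc, mem[0x24]=0x3f, mem[0x12]=0x3e

MEM[0x1b,0x25,0x17,0x24,0x12] = 51 6b bc 3f 3e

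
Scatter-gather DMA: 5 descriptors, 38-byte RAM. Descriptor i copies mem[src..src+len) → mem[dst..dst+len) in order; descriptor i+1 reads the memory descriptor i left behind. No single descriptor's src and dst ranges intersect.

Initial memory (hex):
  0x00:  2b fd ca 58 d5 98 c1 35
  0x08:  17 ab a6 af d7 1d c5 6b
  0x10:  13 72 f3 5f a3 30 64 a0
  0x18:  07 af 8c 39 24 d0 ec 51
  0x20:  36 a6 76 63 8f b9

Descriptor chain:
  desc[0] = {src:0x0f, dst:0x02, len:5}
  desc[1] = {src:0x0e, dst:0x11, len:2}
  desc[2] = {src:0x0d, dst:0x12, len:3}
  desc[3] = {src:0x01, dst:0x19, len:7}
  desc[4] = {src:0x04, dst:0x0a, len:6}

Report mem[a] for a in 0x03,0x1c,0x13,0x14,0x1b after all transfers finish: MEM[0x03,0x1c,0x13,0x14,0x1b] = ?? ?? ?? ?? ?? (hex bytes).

  after D0: wrote 5B at 0x02 = 6b1372f35f
  after D1: wrote 2B at 0x11 = c56b
  after D2: wrote 3B at 0x12 = 1dc56b
  after D3: wrote 7B at 0x19 = fd6b1372f35f35
  after D4: wrote 6B at 0x0a = 72f35f3517ab
query mem[0x03]=0x13, mem[0x1c]=0x72, mem[0x13]=0xc5, mem[0x14]=0x6b, mem[0x1b]=0x13

MEM[0x03,0x1c,0x13,0x14,0x1b] = 13 72 c5 6b 13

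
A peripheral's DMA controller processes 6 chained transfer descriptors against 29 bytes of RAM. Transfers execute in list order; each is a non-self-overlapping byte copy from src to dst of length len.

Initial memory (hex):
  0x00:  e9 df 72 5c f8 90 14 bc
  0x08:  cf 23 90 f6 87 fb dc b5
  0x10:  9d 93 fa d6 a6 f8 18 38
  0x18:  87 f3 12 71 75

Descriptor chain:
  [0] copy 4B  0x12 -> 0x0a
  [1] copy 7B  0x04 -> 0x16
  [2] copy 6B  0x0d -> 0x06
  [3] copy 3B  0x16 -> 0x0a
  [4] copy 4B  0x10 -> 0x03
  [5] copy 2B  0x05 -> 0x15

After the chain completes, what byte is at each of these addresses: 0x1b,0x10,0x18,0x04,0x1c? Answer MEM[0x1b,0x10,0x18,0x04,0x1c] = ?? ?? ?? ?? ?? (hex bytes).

MEM[0x1b,0x10,0x18,0x04,0x1c] = 23 9d 14 93 fa

#0 dst[0x0a+4] := {0xfa,0xd6,0xa6,0xf8}
#1 dst[0x16+7] := {0xf8,0x90,0x14,0xbc,0xcf,0x23,0xfa}
#2 dst[0x06+6] := {0xf8,0xdc,0xb5,0x9d,0x93,0xfa}
#3 dst[0x0a+3] := {0xf8,0x90,0x14}
#4 dst[0x03+4] := {0x9d,0x93,0xfa,0xd6}
#5 dst[0x15+2] := {0xfa,0xd6}
query mem[0x1b]=0x23, mem[0x10]=0x9d, mem[0x18]=0x14, mem[0x04]=0x93, mem[0x1c]=0xfa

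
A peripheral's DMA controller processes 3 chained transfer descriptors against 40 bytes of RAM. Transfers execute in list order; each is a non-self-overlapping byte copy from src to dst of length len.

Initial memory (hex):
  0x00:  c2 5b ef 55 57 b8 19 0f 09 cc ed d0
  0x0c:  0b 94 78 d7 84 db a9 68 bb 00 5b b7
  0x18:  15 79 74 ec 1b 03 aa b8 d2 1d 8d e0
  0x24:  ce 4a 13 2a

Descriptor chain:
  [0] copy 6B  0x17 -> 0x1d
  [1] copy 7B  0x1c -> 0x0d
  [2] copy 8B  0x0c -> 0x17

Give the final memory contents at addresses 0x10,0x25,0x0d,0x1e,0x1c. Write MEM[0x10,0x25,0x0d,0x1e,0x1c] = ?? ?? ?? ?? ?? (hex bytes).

MEM[0x10,0x25,0x0d,0x1e,0x1c] = 79 4a 1b 1b 74

D0: mem[0x1d..0x22] <- [b7 15 79 74 ec 1b]
D1: mem[0x0d..0x13] <- [1b b7 15 79 74 ec 1b]
D2: mem[0x17..0x1e] <- [0b 1b b7 15 79 74 ec 1b]
query mem[0x10]=0x79, mem[0x25]=0x4a, mem[0x0d]=0x1b, mem[0x1e]=0x1b, mem[0x1c]=0x74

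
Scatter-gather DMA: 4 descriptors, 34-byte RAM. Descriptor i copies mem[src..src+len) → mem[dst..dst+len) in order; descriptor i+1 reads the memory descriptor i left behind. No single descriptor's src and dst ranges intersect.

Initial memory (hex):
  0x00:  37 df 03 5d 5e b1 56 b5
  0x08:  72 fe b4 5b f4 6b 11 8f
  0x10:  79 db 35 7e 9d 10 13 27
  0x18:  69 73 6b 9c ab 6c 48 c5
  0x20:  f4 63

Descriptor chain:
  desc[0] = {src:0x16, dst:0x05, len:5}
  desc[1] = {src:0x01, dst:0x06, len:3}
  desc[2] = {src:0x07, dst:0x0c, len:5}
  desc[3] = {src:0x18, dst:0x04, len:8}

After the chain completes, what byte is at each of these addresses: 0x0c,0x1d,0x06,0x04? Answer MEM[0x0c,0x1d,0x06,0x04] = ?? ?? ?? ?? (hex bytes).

MEM[0x0c,0x1d,0x06,0x04] = 03 6c 6b 69

[0] 0x16->0x05 len=5 : 13 27 69 73 6b
[1] 0x01->0x06 len=3 : df 03 5d
[2] 0x07->0x0c len=5 : 03 5d 6b b4 5b
[3] 0x18->0x04 len=8 : 69 73 6b 9c ab 6c 48 c5
query mem[0x0c]=0x03, mem[0x1d]=0x6c, mem[0x06]=0x6b, mem[0x04]=0x69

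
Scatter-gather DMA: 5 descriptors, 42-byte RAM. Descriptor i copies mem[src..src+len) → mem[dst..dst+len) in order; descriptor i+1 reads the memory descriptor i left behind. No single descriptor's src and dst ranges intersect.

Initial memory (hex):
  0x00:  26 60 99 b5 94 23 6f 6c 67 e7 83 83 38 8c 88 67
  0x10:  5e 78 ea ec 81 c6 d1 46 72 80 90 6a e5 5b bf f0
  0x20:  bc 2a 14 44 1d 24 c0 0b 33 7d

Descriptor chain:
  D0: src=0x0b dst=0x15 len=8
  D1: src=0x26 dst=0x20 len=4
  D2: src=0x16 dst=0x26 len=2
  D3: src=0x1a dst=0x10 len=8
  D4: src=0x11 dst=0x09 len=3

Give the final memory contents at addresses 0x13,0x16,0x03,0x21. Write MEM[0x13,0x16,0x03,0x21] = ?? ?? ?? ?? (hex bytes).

#0 dst[0x15+8] := {0x83,0x38,0x8c,0x88,0x67,0x5e,0x78,0xea}
#1 dst[0x20+4] := {0xc0,0x0b,0x33,0x7d}
#2 dst[0x26+2] := {0x38,0x8c}
#3 dst[0x10+8] := {0x5e,0x78,0xea,0x5b,0xbf,0xf0,0xc0,0x0b}
#4 dst[0x09+3] := {0x78,0xea,0x5b}
query mem[0x13]=0x5b, mem[0x16]=0xc0, mem[0x03]=0xb5, mem[0x21]=0x0b

MEM[0x13,0x16,0x03,0x21] = 5b c0 b5 0b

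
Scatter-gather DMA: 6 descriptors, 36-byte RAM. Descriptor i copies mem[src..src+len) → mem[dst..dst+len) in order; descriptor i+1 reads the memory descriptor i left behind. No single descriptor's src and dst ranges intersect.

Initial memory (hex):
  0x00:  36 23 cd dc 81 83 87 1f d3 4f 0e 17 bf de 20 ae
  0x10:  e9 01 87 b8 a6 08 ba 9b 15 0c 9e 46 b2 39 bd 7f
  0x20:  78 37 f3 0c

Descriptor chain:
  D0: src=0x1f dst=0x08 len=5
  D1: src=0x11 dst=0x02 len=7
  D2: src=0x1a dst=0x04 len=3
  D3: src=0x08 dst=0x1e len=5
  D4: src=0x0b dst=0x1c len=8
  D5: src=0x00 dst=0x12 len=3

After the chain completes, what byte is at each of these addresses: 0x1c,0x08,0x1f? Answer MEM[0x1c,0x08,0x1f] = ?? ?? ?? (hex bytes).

MEM[0x1c,0x08,0x1f] = f3 9b 20

D0: mem[0x08..0x0c] <- [7f 78 37 f3 0c]
D1: mem[0x02..0x08] <- [01 87 b8 a6 08 ba 9b]
D2: mem[0x04..0x06] <- [9e 46 b2]
D3: mem[0x1e..0x22] <- [9b 78 37 f3 0c]
D4: mem[0x1c..0x23] <- [f3 0c de 20 ae e9 01 87]
D5: mem[0x12..0x14] <- [36 23 01]
query mem[0x1c]=0xf3, mem[0x08]=0x9b, mem[0x1f]=0x20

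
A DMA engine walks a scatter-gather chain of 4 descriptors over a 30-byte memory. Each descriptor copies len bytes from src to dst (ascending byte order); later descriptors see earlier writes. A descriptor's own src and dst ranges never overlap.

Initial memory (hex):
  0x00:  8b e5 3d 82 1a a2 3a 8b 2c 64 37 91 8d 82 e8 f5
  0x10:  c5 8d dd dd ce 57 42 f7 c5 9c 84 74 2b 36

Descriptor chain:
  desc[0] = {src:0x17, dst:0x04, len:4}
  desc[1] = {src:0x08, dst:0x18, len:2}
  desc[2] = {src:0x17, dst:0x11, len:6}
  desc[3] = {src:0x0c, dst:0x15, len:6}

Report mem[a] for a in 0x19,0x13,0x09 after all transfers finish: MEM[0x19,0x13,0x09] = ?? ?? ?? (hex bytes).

D0: mem[0x04..0x07] <- [f7 c5 9c 84]
D1: mem[0x18..0x19] <- [2c 64]
D2: mem[0x11..0x16] <- [f7 2c 64 84 74 2b]
D3: mem[0x15..0x1a] <- [8d 82 e8 f5 c5 f7]
query mem[0x19]=0xc5, mem[0x13]=0x64, mem[0x09]=0x64

MEM[0x19,0x13,0x09] = c5 64 64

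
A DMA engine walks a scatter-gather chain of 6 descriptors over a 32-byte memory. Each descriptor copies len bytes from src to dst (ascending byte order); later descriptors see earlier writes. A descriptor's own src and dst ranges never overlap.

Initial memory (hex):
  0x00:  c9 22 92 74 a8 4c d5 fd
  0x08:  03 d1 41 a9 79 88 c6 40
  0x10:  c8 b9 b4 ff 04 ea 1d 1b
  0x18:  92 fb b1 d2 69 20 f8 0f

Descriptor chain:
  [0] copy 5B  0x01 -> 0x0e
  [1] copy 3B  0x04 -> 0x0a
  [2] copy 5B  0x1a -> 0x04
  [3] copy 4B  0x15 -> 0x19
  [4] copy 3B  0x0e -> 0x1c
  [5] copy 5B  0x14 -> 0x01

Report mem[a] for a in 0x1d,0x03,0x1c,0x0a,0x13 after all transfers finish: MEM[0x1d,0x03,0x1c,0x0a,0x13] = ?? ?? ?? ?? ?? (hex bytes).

MEM[0x1d,0x03,0x1c,0x0a,0x13] = 92 1d 22 a8 ff

D0: mem[0x0e..0x12] <- [22 92 74 a8 4c]
D1: mem[0x0a..0x0c] <- [a8 4c d5]
D2: mem[0x04..0x08] <- [b1 d2 69 20 f8]
D3: mem[0x19..0x1c] <- [ea 1d 1b 92]
D4: mem[0x1c..0x1e] <- [22 92 74]
D5: mem[0x01..0x05] <- [04 ea 1d 1b 92]
query mem[0x1d]=0x92, mem[0x03]=0x1d, mem[0x1c]=0x22, mem[0x0a]=0xa8, mem[0x13]=0xff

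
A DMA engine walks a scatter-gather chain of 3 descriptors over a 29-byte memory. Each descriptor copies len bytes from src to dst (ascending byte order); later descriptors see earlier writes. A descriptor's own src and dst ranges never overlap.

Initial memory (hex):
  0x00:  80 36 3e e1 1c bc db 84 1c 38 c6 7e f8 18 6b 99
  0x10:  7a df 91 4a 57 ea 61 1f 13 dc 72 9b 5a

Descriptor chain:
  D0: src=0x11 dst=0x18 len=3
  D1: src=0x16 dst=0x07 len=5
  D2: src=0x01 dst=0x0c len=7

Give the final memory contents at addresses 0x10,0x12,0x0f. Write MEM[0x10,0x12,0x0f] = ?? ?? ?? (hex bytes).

#0 dst[0x18+3] := {0xdf,0x91,0x4a}
#1 dst[0x07+5] := {0x61,0x1f,0xdf,0x91,0x4a}
#2 dst[0x0c+7] := {0x36,0x3e,0xe1,0x1c,0xbc,0xdb,0x61}
query mem[0x10]=0xbc, mem[0x12]=0x61, mem[0x0f]=0x1c

MEM[0x10,0x12,0x0f] = bc 61 1c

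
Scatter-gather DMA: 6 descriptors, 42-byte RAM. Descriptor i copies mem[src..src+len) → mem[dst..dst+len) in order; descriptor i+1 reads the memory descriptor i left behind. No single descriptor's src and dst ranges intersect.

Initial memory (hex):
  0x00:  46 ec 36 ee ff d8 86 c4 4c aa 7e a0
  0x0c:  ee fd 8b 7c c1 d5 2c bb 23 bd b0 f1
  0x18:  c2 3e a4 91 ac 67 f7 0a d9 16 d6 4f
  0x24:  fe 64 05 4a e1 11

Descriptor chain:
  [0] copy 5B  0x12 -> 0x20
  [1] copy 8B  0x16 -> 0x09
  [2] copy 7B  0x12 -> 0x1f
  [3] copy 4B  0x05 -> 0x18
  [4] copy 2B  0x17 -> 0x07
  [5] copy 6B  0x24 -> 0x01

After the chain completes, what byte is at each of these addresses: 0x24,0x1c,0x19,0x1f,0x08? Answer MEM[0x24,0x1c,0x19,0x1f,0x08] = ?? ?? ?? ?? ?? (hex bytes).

MEM[0x24,0x1c,0x19,0x1f,0x08] = f1 ac 86 2c d8

[0] 0x12->0x20 len=5 : 2c bb 23 bd b0
[1] 0x16->0x09 len=8 : b0 f1 c2 3e a4 91 ac 67
[2] 0x12->0x1f len=7 : 2c bb 23 bd b0 f1 c2
[3] 0x05->0x18 len=4 : d8 86 c4 4c
[4] 0x17->0x07 len=2 : f1 d8
[5] 0x24->0x01 len=6 : f1 c2 05 4a e1 11
query mem[0x24]=0xf1, mem[0x1c]=0xac, mem[0x19]=0x86, mem[0x1f]=0x2c, mem[0x08]=0xd8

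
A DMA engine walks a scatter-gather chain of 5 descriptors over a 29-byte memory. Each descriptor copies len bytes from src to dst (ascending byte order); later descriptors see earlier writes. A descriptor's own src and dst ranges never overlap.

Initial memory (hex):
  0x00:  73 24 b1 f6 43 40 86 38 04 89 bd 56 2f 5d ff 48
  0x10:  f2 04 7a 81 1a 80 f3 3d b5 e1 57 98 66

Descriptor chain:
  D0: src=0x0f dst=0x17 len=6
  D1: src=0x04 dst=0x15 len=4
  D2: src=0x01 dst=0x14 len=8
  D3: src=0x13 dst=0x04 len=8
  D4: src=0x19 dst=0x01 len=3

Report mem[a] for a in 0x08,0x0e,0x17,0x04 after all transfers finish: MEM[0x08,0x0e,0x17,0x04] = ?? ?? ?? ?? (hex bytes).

MEM[0x08,0x0e,0x17,0x04] = 43 ff 43 81

  after D0: wrote 6B at 0x17 = 48f2047a811a
  after D1: wrote 4B at 0x15 = 43408638
  after D2: wrote 8B at 0x14 = 24b1f64340863804
  after D3: wrote 8B at 0x04 = 8124b1f643408638
  after D4: wrote 3B at 0x01 = 863804
query mem[0x08]=0x43, mem[0x0e]=0xff, mem[0x17]=0x43, mem[0x04]=0x81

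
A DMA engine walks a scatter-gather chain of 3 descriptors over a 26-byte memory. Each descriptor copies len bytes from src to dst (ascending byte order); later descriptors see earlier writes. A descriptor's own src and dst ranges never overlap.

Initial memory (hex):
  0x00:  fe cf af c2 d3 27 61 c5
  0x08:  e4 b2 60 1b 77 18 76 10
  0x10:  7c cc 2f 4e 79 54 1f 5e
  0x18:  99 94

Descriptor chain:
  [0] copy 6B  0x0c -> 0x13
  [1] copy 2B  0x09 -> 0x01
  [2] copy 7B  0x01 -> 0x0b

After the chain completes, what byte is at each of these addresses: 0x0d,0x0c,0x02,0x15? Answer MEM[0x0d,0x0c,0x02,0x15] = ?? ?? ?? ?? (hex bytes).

  after D0: wrote 6B at 0x13 = 771876107ccc
  after D1: wrote 2B at 0x01 = b260
  after D2: wrote 7B at 0x0b = b260c2d32761c5
query mem[0x0d]=0xc2, mem[0x0c]=0x60, mem[0x02]=0x60, mem[0x15]=0x76

MEM[0x0d,0x0c,0x02,0x15] = c2 60 60 76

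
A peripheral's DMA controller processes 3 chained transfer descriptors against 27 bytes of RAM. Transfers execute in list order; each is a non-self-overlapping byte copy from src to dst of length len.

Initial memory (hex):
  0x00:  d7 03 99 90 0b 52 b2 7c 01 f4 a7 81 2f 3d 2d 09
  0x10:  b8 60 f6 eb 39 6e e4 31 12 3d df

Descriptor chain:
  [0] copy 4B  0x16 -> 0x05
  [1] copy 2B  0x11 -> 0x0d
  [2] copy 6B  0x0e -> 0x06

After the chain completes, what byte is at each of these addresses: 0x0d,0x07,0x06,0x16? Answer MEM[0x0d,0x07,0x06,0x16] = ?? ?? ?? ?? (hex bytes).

MEM[0x0d,0x07,0x06,0x16] = 60 09 f6 e4

[0] 0x16->0x05 len=4 : e4 31 12 3d
[1] 0x11->0x0d len=2 : 60 f6
[2] 0x0e->0x06 len=6 : f6 09 b8 60 f6 eb
query mem[0x0d]=0x60, mem[0x07]=0x09, mem[0x06]=0xf6, mem[0x16]=0xe4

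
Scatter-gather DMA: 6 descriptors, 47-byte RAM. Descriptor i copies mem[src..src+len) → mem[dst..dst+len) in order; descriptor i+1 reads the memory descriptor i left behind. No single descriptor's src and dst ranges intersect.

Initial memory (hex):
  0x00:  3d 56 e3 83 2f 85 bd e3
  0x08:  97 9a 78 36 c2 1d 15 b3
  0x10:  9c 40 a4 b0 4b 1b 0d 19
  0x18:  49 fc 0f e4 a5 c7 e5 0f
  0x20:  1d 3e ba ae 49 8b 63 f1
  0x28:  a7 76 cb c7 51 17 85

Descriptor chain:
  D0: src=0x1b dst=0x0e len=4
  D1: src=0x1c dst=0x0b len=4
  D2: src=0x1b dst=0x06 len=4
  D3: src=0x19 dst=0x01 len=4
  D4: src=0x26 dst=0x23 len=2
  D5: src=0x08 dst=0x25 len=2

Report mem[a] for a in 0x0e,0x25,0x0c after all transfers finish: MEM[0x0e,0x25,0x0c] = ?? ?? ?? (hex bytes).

MEM[0x0e,0x25,0x0c] = 0f c7 c7

  after D0: wrote 4B at 0x0e = e4a5c7e5
  after D1: wrote 4B at 0x0b = a5c7e50f
  after D2: wrote 4B at 0x06 = e4a5c7e5
  after D3: wrote 4B at 0x01 = fc0fe4a5
  after D4: wrote 2B at 0x23 = 63f1
  after D5: wrote 2B at 0x25 = c7e5
query mem[0x0e]=0x0f, mem[0x25]=0xc7, mem[0x0c]=0xc7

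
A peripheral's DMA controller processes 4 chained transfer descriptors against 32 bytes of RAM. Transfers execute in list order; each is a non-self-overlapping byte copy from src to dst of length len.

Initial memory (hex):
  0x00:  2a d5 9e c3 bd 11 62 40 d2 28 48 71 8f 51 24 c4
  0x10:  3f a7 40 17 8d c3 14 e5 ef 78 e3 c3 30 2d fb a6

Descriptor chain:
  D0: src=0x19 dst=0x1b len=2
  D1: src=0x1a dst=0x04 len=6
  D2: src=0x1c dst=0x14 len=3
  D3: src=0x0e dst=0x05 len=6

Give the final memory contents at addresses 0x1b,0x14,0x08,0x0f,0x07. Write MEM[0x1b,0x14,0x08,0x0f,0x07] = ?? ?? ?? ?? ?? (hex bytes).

MEM[0x1b,0x14,0x08,0x0f,0x07] = 78 e3 a7 c4 3f

D0: mem[0x1b..0x1c] <- [78 e3]
D1: mem[0x04..0x09] <- [e3 78 e3 2d fb a6]
D2: mem[0x14..0x16] <- [e3 2d fb]
D3: mem[0x05..0x0a] <- [24 c4 3f a7 40 17]
query mem[0x1b]=0x78, mem[0x14]=0xe3, mem[0x08]=0xa7, mem[0x0f]=0xc4, mem[0x07]=0x3f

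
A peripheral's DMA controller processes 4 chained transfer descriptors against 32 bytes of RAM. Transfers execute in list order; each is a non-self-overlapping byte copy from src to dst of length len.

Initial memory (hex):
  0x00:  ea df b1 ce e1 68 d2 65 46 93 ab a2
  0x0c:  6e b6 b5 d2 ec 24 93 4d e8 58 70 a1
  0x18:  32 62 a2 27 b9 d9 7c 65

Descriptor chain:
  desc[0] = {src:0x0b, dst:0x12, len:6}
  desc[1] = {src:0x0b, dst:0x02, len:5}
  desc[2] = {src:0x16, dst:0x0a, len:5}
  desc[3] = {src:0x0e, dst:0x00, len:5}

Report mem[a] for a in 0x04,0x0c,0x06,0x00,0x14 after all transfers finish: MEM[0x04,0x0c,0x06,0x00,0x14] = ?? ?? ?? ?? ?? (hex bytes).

  after D0: wrote 6B at 0x12 = a26eb6b5d2ec
  after D1: wrote 5B at 0x02 = a26eb6b5d2
  after D2: wrote 5B at 0x0a = d2ec3262a2
  after D3: wrote 5B at 0x00 = a2d2ec24a2
query mem[0x04]=0xa2, mem[0x0c]=0x32, mem[0x06]=0xd2, mem[0x00]=0xa2, mem[0x14]=0xb6

MEM[0x04,0x0c,0x06,0x00,0x14] = a2 32 d2 a2 b6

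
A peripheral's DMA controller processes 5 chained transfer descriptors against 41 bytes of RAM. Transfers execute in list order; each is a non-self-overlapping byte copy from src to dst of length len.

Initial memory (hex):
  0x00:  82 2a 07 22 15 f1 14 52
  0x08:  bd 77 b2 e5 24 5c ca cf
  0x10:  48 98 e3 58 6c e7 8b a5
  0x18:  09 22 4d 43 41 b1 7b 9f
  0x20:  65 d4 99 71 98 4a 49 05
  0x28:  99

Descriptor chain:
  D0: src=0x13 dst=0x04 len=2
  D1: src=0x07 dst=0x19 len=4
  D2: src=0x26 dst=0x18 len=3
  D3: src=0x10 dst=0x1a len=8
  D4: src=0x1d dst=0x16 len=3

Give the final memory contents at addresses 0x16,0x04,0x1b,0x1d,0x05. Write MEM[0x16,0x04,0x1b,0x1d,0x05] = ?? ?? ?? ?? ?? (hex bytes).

MEM[0x16,0x04,0x1b,0x1d,0x05] = 58 58 98 58 6c

D0: mem[0x04..0x05] <- [58 6c]
D1: mem[0x19..0x1c] <- [52 bd 77 b2]
D2: mem[0x18..0x1a] <- [49 05 99]
D3: mem[0x1a..0x21] <- [48 98 e3 58 6c e7 8b a5]
D4: mem[0x16..0x18] <- [58 6c e7]
query mem[0x16]=0x58, mem[0x04]=0x58, mem[0x1b]=0x98, mem[0x1d]=0x58, mem[0x05]=0x6c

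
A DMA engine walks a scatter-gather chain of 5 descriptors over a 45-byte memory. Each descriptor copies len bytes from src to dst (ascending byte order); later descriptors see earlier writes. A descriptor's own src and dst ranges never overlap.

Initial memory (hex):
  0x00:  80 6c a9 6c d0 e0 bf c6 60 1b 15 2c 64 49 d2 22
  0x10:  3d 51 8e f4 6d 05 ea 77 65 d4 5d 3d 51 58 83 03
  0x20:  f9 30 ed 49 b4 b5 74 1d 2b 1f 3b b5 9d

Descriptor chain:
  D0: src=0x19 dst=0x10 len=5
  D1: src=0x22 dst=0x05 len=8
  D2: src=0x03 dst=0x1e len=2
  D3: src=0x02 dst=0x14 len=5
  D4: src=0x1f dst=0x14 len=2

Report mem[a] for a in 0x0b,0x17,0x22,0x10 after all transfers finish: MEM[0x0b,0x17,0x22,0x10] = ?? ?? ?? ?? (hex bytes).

MEM[0x0b,0x17,0x22,0x10] = 2b ed ed d4

[0] 0x19->0x10 len=5 : d4 5d 3d 51 58
[1] 0x22->0x05 len=8 : ed 49 b4 b5 74 1d 2b 1f
[2] 0x03->0x1e len=2 : 6c d0
[3] 0x02->0x14 len=5 : a9 6c d0 ed 49
[4] 0x1f->0x14 len=2 : d0 f9
query mem[0x0b]=0x2b, mem[0x17]=0xed, mem[0x22]=0xed, mem[0x10]=0xd4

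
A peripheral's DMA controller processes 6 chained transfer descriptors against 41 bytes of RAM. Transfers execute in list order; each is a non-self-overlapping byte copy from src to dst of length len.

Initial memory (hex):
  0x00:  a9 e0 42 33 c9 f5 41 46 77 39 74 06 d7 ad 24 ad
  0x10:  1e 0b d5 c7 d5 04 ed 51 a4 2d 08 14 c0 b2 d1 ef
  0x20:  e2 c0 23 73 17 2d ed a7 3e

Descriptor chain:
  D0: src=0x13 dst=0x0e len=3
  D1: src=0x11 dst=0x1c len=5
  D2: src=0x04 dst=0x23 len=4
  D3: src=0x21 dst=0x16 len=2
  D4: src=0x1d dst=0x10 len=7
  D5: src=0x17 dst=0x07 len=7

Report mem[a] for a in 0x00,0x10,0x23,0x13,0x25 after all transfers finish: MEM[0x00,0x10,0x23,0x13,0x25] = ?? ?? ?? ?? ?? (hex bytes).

MEM[0x00,0x10,0x23,0x13,0x25] = a9 d5 c9 04 41

  after D0: wrote 3B at 0x0e = c7d504
  after D1: wrote 5B at 0x1c = 0bd5c7d504
  after D2: wrote 4B at 0x23 = c9f54146
  after D3: wrote 2B at 0x16 = c023
  after D4: wrote 7B at 0x10 = d5c7d504c023c9
  after D5: wrote 7B at 0x07 = 23a42d08140bd5
query mem[0x00]=0xa9, mem[0x10]=0xd5, mem[0x23]=0xc9, mem[0x13]=0x04, mem[0x25]=0x41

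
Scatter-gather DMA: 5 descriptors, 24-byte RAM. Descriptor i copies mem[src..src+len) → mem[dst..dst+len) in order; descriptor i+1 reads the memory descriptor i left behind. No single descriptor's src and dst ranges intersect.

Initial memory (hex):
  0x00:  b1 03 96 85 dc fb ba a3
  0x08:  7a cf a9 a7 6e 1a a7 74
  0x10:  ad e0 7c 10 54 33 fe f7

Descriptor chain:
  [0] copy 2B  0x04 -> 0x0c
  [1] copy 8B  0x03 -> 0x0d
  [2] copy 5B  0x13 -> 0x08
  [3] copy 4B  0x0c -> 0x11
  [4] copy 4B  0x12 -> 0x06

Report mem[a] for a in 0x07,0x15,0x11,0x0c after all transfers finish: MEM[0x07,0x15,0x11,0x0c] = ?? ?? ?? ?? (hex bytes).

MEM[0x07,0x15,0x11,0x0c] = dc 33 f7 f7

  after D0: wrote 2B at 0x0c = dcfb
  after D1: wrote 8B at 0x0d = 85dcfbbaa37acfa9
  after D2: wrote 5B at 0x08 = cfa933fef7
  after D3: wrote 4B at 0x11 = f785dcfb
  after D4: wrote 4B at 0x06 = 85dcfb33
query mem[0x07]=0xdc, mem[0x15]=0x33, mem[0x11]=0xf7, mem[0x0c]=0xf7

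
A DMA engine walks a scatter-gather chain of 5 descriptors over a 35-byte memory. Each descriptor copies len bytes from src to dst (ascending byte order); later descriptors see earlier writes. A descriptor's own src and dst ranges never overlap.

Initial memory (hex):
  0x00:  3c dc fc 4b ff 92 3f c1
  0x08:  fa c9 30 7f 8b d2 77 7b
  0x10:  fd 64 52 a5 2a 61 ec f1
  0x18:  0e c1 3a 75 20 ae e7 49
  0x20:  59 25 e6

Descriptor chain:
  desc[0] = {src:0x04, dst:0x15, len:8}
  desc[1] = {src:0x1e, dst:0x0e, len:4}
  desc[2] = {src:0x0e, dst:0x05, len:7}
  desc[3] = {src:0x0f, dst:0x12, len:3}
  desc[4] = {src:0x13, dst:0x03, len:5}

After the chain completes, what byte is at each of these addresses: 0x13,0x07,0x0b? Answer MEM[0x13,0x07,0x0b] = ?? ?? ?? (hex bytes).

D0: mem[0x15..0x1c] <- [ff 92 3f c1 fa c9 30 7f]
D1: mem[0x0e..0x11] <- [e7 49 59 25]
D2: mem[0x05..0x0b] <- [e7 49 59 25 52 a5 2a]
D3: mem[0x12..0x14] <- [49 59 25]
D4: mem[0x03..0x07] <- [59 25 ff 92 3f]
query mem[0x13]=0x59, mem[0x07]=0x3f, mem[0x0b]=0x2a

MEM[0x13,0x07,0x0b] = 59 3f 2a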